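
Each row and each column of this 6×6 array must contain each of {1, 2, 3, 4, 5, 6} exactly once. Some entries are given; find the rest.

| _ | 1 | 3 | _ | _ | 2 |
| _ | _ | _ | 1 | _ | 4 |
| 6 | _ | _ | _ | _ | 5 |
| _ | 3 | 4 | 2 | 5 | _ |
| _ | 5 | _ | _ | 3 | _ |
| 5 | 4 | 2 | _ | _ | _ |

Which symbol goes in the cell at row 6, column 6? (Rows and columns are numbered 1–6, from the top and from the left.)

Cell (r1,c1): row 1 has {1,2,3}; column 1 has {5,6} → 4.
Cell (r1,c5): row 1 has {1,2,3,4}; column 5 has {3,5} → 6.
Cell (r2,c5): row 2 has {1,4}; column 5 has {3,5,6} → 2.
Cell (r3,c2): row 3 has {5,6}; column 2 has {1,3,4,5} → 2.
Cell (r3,c3): row 3 has {2,5,6}; column 3 has {2,3,4} → 1.
Cell (r3,c5): row 3 has {1,2,5,6}; column 5 has {2,3,5,6} → 4.
Cell (r4,c1): row 4 has {2,3,4,5}; column 1 has {4,5,6} → 1.
Cell (r4,c6): row 4 has {1,2,3,4,5}; column 6 has {2,4,5} → 6.
Cell (r5,c1): row 5 has {3,5}; column 1 has {1,4,5,6} → 2.
Cell (r5,c3): row 5 has {2,3,5}; column 3 has {1,2,3,4} → 6.
Cell (r5,c4): row 5 has {2,3,5,6}; column 4 has {1,2} → 4.
Cell (r5,c6): row 5 has {2,3,4,5,6}; column 6 has {2,4,5,6} → 1.
Cell (r6,c5): row 6 has {2,4,5}; column 5 has {2,3,4,5,6} → 1.
Cell (r6,c6): row 6 has {1,2,4,5}; column 6 has {1,2,4,5,6} → 3.

3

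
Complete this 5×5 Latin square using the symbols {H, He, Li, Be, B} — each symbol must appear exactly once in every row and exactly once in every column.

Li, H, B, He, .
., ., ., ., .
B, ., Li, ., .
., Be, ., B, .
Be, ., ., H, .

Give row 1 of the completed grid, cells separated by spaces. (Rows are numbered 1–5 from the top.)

(r1,c5) = Be

Li H B He Be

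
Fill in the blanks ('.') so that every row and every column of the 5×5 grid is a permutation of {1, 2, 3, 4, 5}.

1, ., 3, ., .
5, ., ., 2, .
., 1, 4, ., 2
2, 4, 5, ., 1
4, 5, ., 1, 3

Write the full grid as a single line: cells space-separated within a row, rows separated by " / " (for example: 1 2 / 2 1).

(r1,c2) = 2
(r2,c2) = 3
(r2,c3) = 1
(r2,c5) = 4
(r3,c1) = 3
(r3,c4) = 5
(r4,c4) = 3
(r5,c3) = 2
(r1,c4) = 4
(r1,c5) = 5

1 2 3 4 5 / 5 3 1 2 4 / 3 1 4 5 2 / 2 4 5 3 1 / 4 5 2 1 3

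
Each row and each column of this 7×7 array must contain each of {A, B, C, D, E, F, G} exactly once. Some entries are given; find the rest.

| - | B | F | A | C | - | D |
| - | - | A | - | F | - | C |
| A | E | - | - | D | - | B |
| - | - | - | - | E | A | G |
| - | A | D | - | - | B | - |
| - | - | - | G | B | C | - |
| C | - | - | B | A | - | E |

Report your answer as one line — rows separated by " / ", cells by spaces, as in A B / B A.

G B F A C E D / B G A E F D C / A E C F D G B / F C B D E A G / E A D C G B F / D F E G B C A / C D G B A F E

(r5,c5) = G
(r5,c7) = F
(r6,c3) = E
(r6,c7) = A
(r7,c3) = G
(r3,c3) = C
(r3,c4) = F
(r3,c6) = G
(r4,c3) = B
(r5,c1) = E
(r5,c4) = C
(r1,c1) = G
(r1,c6) = E
(r2,c6) = D
(r4,c4) = D
(r7,c6) = F
(r2,c1) = B
(r2,c2) = G
(r2,c4) = E
(r4,c1) = F
(r4,c2) = C
(r6,c1) = D
(r6,c2) = F
(r7,c2) = D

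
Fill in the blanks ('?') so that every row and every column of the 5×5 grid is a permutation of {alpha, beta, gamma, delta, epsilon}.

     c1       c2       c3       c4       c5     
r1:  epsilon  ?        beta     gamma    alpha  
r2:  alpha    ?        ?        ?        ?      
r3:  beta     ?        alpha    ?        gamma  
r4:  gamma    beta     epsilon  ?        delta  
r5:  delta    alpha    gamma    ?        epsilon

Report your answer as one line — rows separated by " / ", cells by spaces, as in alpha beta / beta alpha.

(r1,c2): row 1 has {alpha,beta,gamma,epsilon}; column 2 has {alpha,beta}, so it must be delta.
(r2,c3): row 2 has {alpha}; column 3 has {alpha,beta,gamma,epsilon}, so it must be delta.
(r2,c5): row 2 has {alpha,delta}; column 5 has {alpha,gamma,delta,epsilon}, so it must be beta.
(r3,c2): row 3 has {alpha,beta,gamma}; column 2 has {alpha,beta,delta}, so it must be epsilon.
(r3,c4): row 3 has {alpha,beta,gamma,epsilon}; column 4 has {gamma}, so it must be delta.
(r4,c4): row 4 has {beta,gamma,delta,epsilon}; column 4 has {gamma,delta}, so it must be alpha.
(r5,c4): row 5 has {alpha,gamma,delta,epsilon}; column 4 has {alpha,gamma,delta}, so it must be beta.
(r2,c2): row 2 has {alpha,beta,delta}; column 2 has {alpha,beta,delta,epsilon}, so it must be gamma.
(r2,c4): row 2 has {alpha,beta,gamma,delta}; column 4 has {alpha,beta,gamma,delta}, so it must be epsilon.

epsilon delta beta gamma alpha / alpha gamma delta epsilon beta / beta epsilon alpha delta gamma / gamma beta epsilon alpha delta / delta alpha gamma beta epsilon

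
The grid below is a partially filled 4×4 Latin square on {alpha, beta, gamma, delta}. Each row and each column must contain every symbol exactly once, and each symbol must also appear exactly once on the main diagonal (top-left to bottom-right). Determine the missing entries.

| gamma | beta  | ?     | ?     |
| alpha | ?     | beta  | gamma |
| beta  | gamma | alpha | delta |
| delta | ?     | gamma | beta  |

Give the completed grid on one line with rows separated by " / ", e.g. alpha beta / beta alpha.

gamma beta delta alpha / alpha delta beta gamma / beta gamma alpha delta / delta alpha gamma beta

At row 1, column 3: row 1 has {beta,gamma}; column 3 has {alpha,beta,gamma}; that leaves delta.
At row 1, column 4: row 1 has {beta,gamma,delta}; column 4 has {beta,gamma,delta}; that leaves alpha.
At row 2, column 2: row 2 has {alpha,beta,gamma}; column 2 has {beta,gamma}; the diagonal has {alpha,beta,gamma}; that leaves delta.
At row 4, column 2: row 4 has {beta,gamma,delta}; column 2 has {beta,gamma,delta}; that leaves alpha.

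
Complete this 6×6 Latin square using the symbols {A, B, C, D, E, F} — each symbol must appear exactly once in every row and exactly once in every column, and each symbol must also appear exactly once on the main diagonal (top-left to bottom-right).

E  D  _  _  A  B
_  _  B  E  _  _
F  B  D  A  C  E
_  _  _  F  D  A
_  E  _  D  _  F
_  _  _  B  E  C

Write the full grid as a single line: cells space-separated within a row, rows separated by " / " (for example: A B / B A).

E D F C A B / C A B E F D / F B D A C E / B C E F D A / A E C D B F / D F A B E C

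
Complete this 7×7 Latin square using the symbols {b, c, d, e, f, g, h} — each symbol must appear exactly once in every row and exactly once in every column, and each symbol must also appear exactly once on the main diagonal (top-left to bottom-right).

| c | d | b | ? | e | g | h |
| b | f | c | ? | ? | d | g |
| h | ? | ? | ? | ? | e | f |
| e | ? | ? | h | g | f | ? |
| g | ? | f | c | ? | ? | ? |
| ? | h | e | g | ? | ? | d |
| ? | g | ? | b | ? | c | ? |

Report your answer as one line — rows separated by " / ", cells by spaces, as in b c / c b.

row 1 has {b,c,d,e,g,h}; column 4 has {b,c,g,h} — only f is left for (r1,c4).
row 2 has {b,c,d,f,g}; column 4 has {b,c,f,g,h} — only e is left for (r2,c4).
row 2 has {b,c,d,e,f,g}; column 5 has {e,g} — only h is left for (r2,c5).
row 3 has {e,f,h}; column 4 has {b,c,e,f,g,h} — only d is left for (r3,c4).
row 4 has {e,f,g,h}; column 3 has {b,c,e,f} — only d is left for (r4,c3).
row 6 has {d,e,g,h}; column 1 has {b,c,e,g,h} — only f is left for (r6,c1).
row 6 has {d,e,f,g,h}; column 6 has {c,d,e,f,g}; the diagonal has {c,f,h} — only b is left for (r6,c6).
row 7 has {b,c,g}; column 1 has {b,c,e,f,g,h} — only d is left for (r7,c1).
row 7 has {b,c,d,g}; column 3 has {b,c,d,e,f} — only h is left for (r7,c3).
row 7 has {b,c,d,g,h}; column 5 has {e,g,h} — only f is left for (r7,c5).
row 7 has {b,c,d,f,g,h}; column 7 has {d,f,g,h}; the diagonal has {b,c,f,h} — only e is left for (r7,c7).
row 3 has {d,e,f,h}; column 3 has {b,c,d,e,f,h}; the diagonal has {b,c,e,f,h} — only g is left for (r3,c3).
row 5 has {c,f,g}; column 5 has {e,f,g,h}; the diagonal has {b,c,e,f,g,h} — only d is left for (r5,c5).
row 5 has {c,d,f,g}; column 6 has {b,c,d,e,f,g} — only h is left for (r5,c6).
row 5 has {c,d,f,g,h}; column 7 has {d,e,f,g,h} — only b is left for (r5,c7).
row 6 has {b,d,e,f,g,h}; column 5 has {d,e,f,g,h} — only c is left for (r6,c5).
row 3 has {d,e,f,g,h}; column 5 has {c,d,e,f,g,h} — only b is left for (r3,c5).
row 4 has {d,e,f,g,h}; column 7 has {b,d,e,f,g,h} — only c is left for (r4,c7).
row 5 has {b,c,d,f,g,h}; column 2 has {d,f,g,h} — only e is left for (r5,c2).
row 3 has {b,d,e,f,g,h}; column 2 has {d,e,f,g,h} — only c is left for (r3,c2).
row 4 has {c,d,e,f,g,h}; column 2 has {c,d,e,f,g,h} — only b is left for (r4,c2).

c d b f e g h / b f c e h d g / h c g d b e f / e b d h g f c / g e f c d h b / f h e g c b d / d g h b f c e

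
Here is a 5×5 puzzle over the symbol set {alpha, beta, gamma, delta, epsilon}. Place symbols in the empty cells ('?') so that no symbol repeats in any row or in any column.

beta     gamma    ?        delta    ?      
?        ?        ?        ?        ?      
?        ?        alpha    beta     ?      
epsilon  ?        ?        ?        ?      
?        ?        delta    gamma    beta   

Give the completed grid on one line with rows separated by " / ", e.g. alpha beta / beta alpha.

(r1,c3): row 1 has {beta,gamma,delta}; column 3 has {alpha,delta}, so it must be epsilon.
(r1,c5): row 1 has {beta,gamma,delta,epsilon}; column 5 has {beta}, so it must be alpha.
(r4,c4): row 4 has {epsilon}; column 4 has {beta,gamma,delta}, so it must be alpha.
(r5,c1): row 5 has {beta,gamma,delta}; column 1 has {beta,epsilon}, so it must be alpha.
(r5,c2): row 5 has {alpha,beta,gamma,delta}; column 2 has {gamma}, so it must be epsilon.
(r2,c4): row 2 is empty so far; column 4 has {alpha,beta,gamma,delta}, so it must be epsilon.
(r3,c2): row 3 has {alpha,beta}; column 2 has {gamma,epsilon}, so it must be delta.
(r4,c2): row 4 has {alpha,epsilon}; column 2 has {gamma,delta,epsilon}, so it must be beta.
(r4,c3): row 4 has {alpha,beta,epsilon}; column 3 has {alpha,delta,epsilon}, so it must be gamma.
(r4,c5): row 4 has {alpha,beta,gamma,epsilon}; column 5 has {alpha,beta}, so it must be delta.
(r2,c2): row 2 has {epsilon}; column 2 has {beta,gamma,delta,epsilon}, so it must be alpha.
(r2,c3): row 2 has {alpha,epsilon}; column 3 has {alpha,gamma,delta,epsilon}, so it must be beta.
(r2,c5): row 2 has {alpha,beta,epsilon}; column 5 has {alpha,beta,delta}, so it must be gamma.
(r3,c1): row 3 has {alpha,beta,delta}; column 1 has {alpha,beta,epsilon}, so it must be gamma.
(r3,c5): row 3 has {alpha,beta,gamma,delta}; column 5 has {alpha,beta,gamma,delta}, so it must be epsilon.
(r2,c1): row 2 has {alpha,beta,gamma,epsilon}; column 1 has {alpha,beta,gamma,epsilon}, so it must be delta.

beta gamma epsilon delta alpha / delta alpha beta epsilon gamma / gamma delta alpha beta epsilon / epsilon beta gamma alpha delta / alpha epsilon delta gamma beta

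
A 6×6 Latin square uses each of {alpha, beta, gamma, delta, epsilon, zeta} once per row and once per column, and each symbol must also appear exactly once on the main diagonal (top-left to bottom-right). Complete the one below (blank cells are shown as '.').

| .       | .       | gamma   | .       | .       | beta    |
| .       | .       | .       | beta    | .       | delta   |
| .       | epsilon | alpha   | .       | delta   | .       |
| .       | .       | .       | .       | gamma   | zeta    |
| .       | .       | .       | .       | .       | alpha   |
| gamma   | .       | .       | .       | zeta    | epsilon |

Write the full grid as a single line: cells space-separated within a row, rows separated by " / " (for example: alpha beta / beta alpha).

zeta delta gamma epsilon alpha beta / alpha gamma zeta beta epsilon delta / beta epsilon alpha zeta delta gamma / epsilon alpha beta delta gamma zeta / delta zeta epsilon gamma beta alpha / gamma beta delta alpha zeta epsilon

(r3,c6): row 3 has {alpha,delta,epsilon}; column 6 has {alpha,beta,delta,epsilon,zeta}, so it must be gamma.
(r4,c4): row 4 has {gamma,zeta}; column 4 has {beta}; the diagonal has {alpha,epsilon}, so it must be delta.
(r5,c5): row 5 has {alpha}; column 5 has {gamma,delta,zeta}; the diagonal has {alpha,delta,epsilon}, so it must be beta.
(r6,c4): row 6 has {gamma,epsilon,zeta}; column 4 has {beta,delta}, so it must be alpha.
(r1,c1): row 1 has {beta,gamma}; column 1 has {gamma}; the diagonal has {alpha,beta,delta,epsilon}, so it must be zeta.
(r1,c4): row 1 has {beta,gamma,zeta}; column 4 has {alpha,beta,delta}, so it must be epsilon.
(r1,c5): row 1 has {beta,gamma,epsilon,zeta}; column 5 has {beta,gamma,delta,zeta}, so it must be alpha.
(r2,c2): row 2 has {beta,delta}; column 2 has {epsilon}; the diagonal has {alpha,beta,delta,epsilon,zeta}, so it must be gamma.
(r2,c5): row 2 has {beta,gamma,delta}; column 5 has {alpha,beta,gamma,delta,zeta}, so it must be epsilon.
(r3,c1): row 3 has {alpha,gamma,delta,epsilon}; column 1 has {gamma,zeta}, so it must be beta.
(r3,c4): row 3 has {alpha,beta,gamma,delta,epsilon}; column 4 has {alpha,beta,delta,epsilon}, so it must be zeta.
(r5,c4): row 5 has {alpha,beta}; column 4 has {alpha,beta,delta,epsilon,zeta}, so it must be gamma.
(r1,c2): row 1 has {alpha,beta,gamma,epsilon,zeta}; column 2 has {gamma,epsilon}, so it must be delta.
(r2,c1): row 2 has {beta,gamma,delta,epsilon}; column 1 has {beta,gamma,zeta}, so it must be alpha.
(r2,c3): row 2 has {alpha,beta,gamma,delta,epsilon}; column 3 has {alpha,gamma}, so it must be zeta.
(r4,c1): row 4 has {gamma,delta,zeta}; column 1 has {alpha,beta,gamma,zeta}, so it must be epsilon.
(r4,c3): row 4 has {gamma,delta,epsilon,zeta}; column 3 has {alpha,gamma,zeta}, so it must be beta.
(r5,c1): row 5 has {alpha,beta,gamma}; column 1 has {alpha,beta,gamma,epsilon,zeta}, so it must be delta.
(r5,c2): row 5 has {alpha,beta,gamma,delta}; column 2 has {gamma,delta,epsilon}, so it must be zeta.
(r5,c3): row 5 has {alpha,beta,gamma,delta,zeta}; column 3 has {alpha,beta,gamma,zeta}, so it must be epsilon.
(r6,c2): row 6 has {alpha,gamma,epsilon,zeta}; column 2 has {gamma,delta,epsilon,zeta}, so it must be beta.
(r6,c3): row 6 has {alpha,beta,gamma,epsilon,zeta}; column 3 has {alpha,beta,gamma,epsilon,zeta}, so it must be delta.
(r4,c2): row 4 has {beta,gamma,delta,epsilon,zeta}; column 2 has {beta,gamma,delta,epsilon,zeta}, so it must be alpha.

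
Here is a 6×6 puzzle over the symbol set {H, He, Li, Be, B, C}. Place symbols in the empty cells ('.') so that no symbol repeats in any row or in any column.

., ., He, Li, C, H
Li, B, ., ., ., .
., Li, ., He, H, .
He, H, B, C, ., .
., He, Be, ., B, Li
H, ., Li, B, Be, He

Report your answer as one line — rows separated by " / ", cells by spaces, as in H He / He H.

(r1,c2): row 1 has {H,He,Li,C}; column 2 has {H,He,Li,B}, so it must be Be.
(r2,c5): row 2 has {Li,B}; column 5 has {H,Be,B,C}, so it must be He.
(r3,c3): row 3 has {H,He,Li}; column 3 has {He,Li,Be,B}, so it must be C.
(r4,c5): row 4 has {H,He,B,C}; column 5 has {H,He,Be,B,C}, so it must be Li.
(r4,c6): row 4 has {H,He,Li,B,C}; column 6 has {H,He,Li}, so it must be Be.
(r5,c1): row 5 has {He,Li,Be,B}; column 1 has {H,He,Li}, so it must be C.
(r5,c4): row 5 has {He,Li,Be,B,C}; column 4 has {He,Li,B,C}, so it must be H.
(r6,c2): row 6 has {H,He,Li,Be,B}; column 2 has {H,He,Li,Be,B}, so it must be C.
(r1,c1): row 1 has {H,He,Li,Be,C}; column 1 has {H,He,Li,C}, so it must be B.
(r2,c3): row 2 has {He,Li,B}; column 3 has {He,Li,Be,B,C}, so it must be H.
(r2,c4): row 2 has {H,He,Li,B}; column 4 has {H,He,Li,B,C}, so it must be Be.
(r2,c6): row 2 has {H,He,Li,Be,B}; column 6 has {H,He,Li,Be}, so it must be C.
(r3,c1): row 3 has {H,He,Li,C}; column 1 has {H,He,Li,B,C}, so it must be Be.
(r3,c6): row 3 has {H,He,Li,Be,C}; column 6 has {H,He,Li,Be,C}, so it must be B.

B Be He Li C H / Li B H Be He C / Be Li C He H B / He H B C Li Be / C He Be H B Li / H C Li B Be He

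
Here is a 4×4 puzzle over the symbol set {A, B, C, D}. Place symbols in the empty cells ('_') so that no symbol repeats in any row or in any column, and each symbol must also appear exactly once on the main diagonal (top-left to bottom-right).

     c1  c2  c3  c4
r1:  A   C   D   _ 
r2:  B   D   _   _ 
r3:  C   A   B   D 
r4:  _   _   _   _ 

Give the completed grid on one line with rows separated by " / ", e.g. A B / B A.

Cell (r1,c4): row 1 has {A,C,D}; column 4 has {D} → B.
Cell (r4,c1): row 4 is empty so far; column 1 has {A,B,C} → D.
Cell (r4,c2): row 4 has {D}; column 2 has {A,C,D} → B.
Cell (r4,c4): row 4 has {B,D}; column 4 has {B,D}; the diagonal has {A,B,D} → C.
Cell (r2,c4): row 2 has {B,D}; column 4 has {B,C,D} → A.
Cell (r4,c3): row 4 has {B,C,D}; column 3 has {B,D} → A.
Cell (r2,c3): row 2 has {A,B,D}; column 3 has {A,B,D} → C.

A C D B / B D C A / C A B D / D B A C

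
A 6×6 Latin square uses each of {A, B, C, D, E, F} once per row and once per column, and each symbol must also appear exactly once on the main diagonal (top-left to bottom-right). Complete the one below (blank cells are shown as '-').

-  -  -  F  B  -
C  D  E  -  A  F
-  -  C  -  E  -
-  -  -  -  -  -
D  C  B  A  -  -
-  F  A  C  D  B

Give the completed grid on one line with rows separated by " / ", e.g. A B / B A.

A E D F B C / C D E B A F / F B C D E A / B A F E C D / D C B A F E / E F A C D B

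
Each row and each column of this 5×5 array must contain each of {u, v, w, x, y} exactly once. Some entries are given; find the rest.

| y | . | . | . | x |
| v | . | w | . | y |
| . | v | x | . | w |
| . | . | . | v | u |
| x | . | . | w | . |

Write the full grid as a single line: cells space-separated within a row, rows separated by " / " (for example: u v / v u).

Cell (r1,c4): row 1 has {x,y}; column 4 has {v,w} → u.
Cell (r2,c4): row 2 has {v,w,y}; column 4 has {u,v,w} → x.
Cell (r3,c1): row 3 has {v,w,x}; column 1 has {v,x,y} → u.
Cell (r3,c4): row 3 has {u,v,w,x}; column 4 has {u,v,w,x} → y.
Cell (r4,c1): row 4 has {u,v}; column 1 has {u,v,x,y} → w.
Cell (r4,c3): row 4 has {u,v,w}; column 3 has {w,x} → y.
Cell (r5,c5): row 5 has {w,x}; column 5 has {u,w,x,y} → v.
Cell (r1,c2): row 1 has {u,x,y}; column 2 has {v} → w.
Cell (r1,c3): row 1 has {u,w,x,y}; column 3 has {w,x,y} → v.
Cell (r2,c2): row 2 has {v,w,x,y}; column 2 has {v,w} → u.
Cell (r4,c2): row 4 has {u,v,w,y}; column 2 has {u,v,w} → x.
Cell (r5,c2): row 5 has {v,w,x}; column 2 has {u,v,w,x} → y.
Cell (r5,c3): row 5 has {v,w,x,y}; column 3 has {v,w,x,y} → u.

y w v u x / v u w x y / u v x y w / w x y v u / x y u w v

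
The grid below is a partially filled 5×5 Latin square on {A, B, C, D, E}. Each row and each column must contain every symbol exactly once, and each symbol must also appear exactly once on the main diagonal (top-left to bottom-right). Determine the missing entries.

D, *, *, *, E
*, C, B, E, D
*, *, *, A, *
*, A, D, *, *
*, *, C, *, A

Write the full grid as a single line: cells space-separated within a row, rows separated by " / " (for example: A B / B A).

At row 1, column 2: row 1 has {D,E}; column 2 has {A,C}; that leaves B.
At row 1, column 3: row 1 has {B,D,E}; column 3 has {B,C,D}; that leaves A.
At row 1, column 4: row 1 has {A,B,D,E}; column 4 has {A,E}; that leaves C.
At row 2, column 1: row 2 has {B,C,D,E}; column 1 has {D}; that leaves A.
At row 3, column 3: row 3 has {A}; column 3 has {A,B,C,D}; the diagonal has {A,C,D}; that leaves E.
At row 4, column 4: row 4 has {A,D}; column 4 has {A,C,E}; the diagonal has {A,C,D,E}; that leaves B.
At row 4, column 5: row 4 has {A,B,D}; column 5 has {A,D,E}; that leaves C.
At row 5, column 4: row 5 has {A,C}; column 4 has {A,B,C,E}; that leaves D.
At row 3, column 2: row 3 has {A,E}; column 2 has {A,B,C}; that leaves D.
At row 3, column 5: row 3 has {A,D,E}; column 5 has {A,C,D,E}; that leaves B.
At row 4, column 1: row 4 has {A,B,C,D}; column 1 has {A,D}; that leaves E.
At row 5, column 1: row 5 has {A,C,D}; column 1 has {A,D,E}; that leaves B.
At row 5, column 2: row 5 has {A,B,C,D}; column 2 has {A,B,C,D}; that leaves E.
At row 3, column 1: row 3 has {A,B,D,E}; column 1 has {A,B,D,E}; that leaves C.

D B A C E / A C B E D / C D E A B / E A D B C / B E C D A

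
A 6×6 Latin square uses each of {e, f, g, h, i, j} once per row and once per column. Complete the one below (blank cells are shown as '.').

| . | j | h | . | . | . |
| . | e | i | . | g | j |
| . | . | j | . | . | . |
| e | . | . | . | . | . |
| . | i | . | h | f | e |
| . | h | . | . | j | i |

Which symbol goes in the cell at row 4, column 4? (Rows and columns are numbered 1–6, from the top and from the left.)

j

(r2,c4): row 2 has {e,g,i,j}; column 4 has {h}, so it must be f.
(r5,c3): row 5 has {e,f,h,i}; column 3 has {h,i,j}, so it must be g.
(r2,c1): row 2 has {e,f,g,i,j}; column 1 has {e}, so it must be h.
(r4,c3): row 4 has {e}; column 3 has {g,h,i,j}, so it must be f.
(r5,c1): row 5 has {e,f,g,h,i}; column 1 has {e,h}, so it must be j.
(r6,c3): row 6 has {h,i,j}; column 3 has {f,g,h,i,j}, so it must be e.
(r6,c4): row 6 has {e,h,i,j}; column 4 has {f,h}, so it must be g.
(r4,c2): row 4 has {e,f}; column 2 has {e,h,i,j}, so it must be g.
(r4,c6): row 4 has {e,f,g}; column 6 has {e,i,j}, so it must be h.
(r6,c1): row 6 has {e,g,h,i,j}; column 1 has {e,h,j}, so it must be f.
(r3,c2): row 3 has {j}; column 2 has {e,g,h,i,j}, so it must be f.
(r3,c6): row 3 has {f,j}; column 6 has {e,h,i,j}, so it must be g.
(r4,c5): row 4 has {e,f,g,h}; column 5 has {f,g,j}, so it must be i.
(r1,c5): row 1 has {h,j}; column 5 has {f,g,i,j}, so it must be e.
(r1,c6): row 1 has {e,h,j}; column 6 has {e,g,h,i,j}, so it must be f.
(r3,c1): row 3 has {f,g,j}; column 1 has {e,f,h,j}, so it must be i.
(r3,c4): row 3 has {f,g,i,j}; column 4 has {f,g,h}, so it must be e.
(r3,c5): row 3 has {e,f,g,i,j}; column 5 has {e,f,g,i,j}, so it must be h.
(r4,c4): row 4 has {e,f,g,h,i}; column 4 has {e,f,g,h}, so it must be j.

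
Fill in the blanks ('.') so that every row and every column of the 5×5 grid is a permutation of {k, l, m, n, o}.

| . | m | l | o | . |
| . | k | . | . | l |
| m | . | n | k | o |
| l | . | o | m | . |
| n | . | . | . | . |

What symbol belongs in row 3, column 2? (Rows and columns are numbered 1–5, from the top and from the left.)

row 1 has {l,m,o}; column 1 has {l,m,n} — only k is left for (r1,c1).
row 1 has {k,l,m,o}; column 5 has {l,o} — only n is left for (r1,c5).
row 2 has {k,l}; column 1 has {k,l,m,n} — only o is left for (r2,c1).
row 2 has {k,l,o}; column 3 has {l,n,o} — only m is left for (r2,c3).
row 2 has {k,l,m,o}; column 4 has {k,m,o} — only n is left for (r2,c4).
row 3 has {k,m,n,o}; column 2 has {k,m} — only l is left for (r3,c2).

l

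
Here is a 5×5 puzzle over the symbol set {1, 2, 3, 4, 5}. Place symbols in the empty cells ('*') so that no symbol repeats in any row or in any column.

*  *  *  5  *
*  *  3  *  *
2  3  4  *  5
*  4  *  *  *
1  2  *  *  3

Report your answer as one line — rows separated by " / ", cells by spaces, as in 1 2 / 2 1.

row 1 has {5}; column 2 has {2,3,4} — only 1 is left for (r1,c2).
row 1 has {1,5}; column 3 has {3,4} — only 2 is left for (r1,c3).
row 1 has {1,2,5}; column 5 has {3,5} — only 4 is left for (r1,c5).
row 2 has {3}; column 2 has {1,2,3,4} — only 5 is left for (r2,c2).
row 3 has {2,3,4,5}; column 4 has {5} — only 1 is left for (r3,c4).
row 5 has {1,2,3}; column 3 has {2,3,4} — only 5 is left for (r5,c3).
row 5 has {1,2,3,5}; column 4 has {1,5} — only 4 is left for (r5,c4).
row 1 has {1,2,4,5}; column 1 has {1,2} — only 3 is left for (r1,c1).
row 2 has {3,5}; column 1 has {1,2,3} — only 4 is left for (r2,c1).
row 2 has {3,4,5}; column 4 has {1,4,5} — only 2 is left for (r2,c4).
row 2 has {2,3,4,5}; column 5 has {3,4,5} — only 1 is left for (r2,c5).
row 4 has {4}; column 1 has {1,2,3,4} — only 5 is left for (r4,c1).
row 4 has {4,5}; column 3 has {2,3,4,5} — only 1 is left for (r4,c3).
row 4 has {1,4,5}; column 4 has {1,2,4,5} — only 3 is left for (r4,c4).
row 4 has {1,3,4,5}; column 5 has {1,3,4,5} — only 2 is left for (r4,c5).

3 1 2 5 4 / 4 5 3 2 1 / 2 3 4 1 5 / 5 4 1 3 2 / 1 2 5 4 3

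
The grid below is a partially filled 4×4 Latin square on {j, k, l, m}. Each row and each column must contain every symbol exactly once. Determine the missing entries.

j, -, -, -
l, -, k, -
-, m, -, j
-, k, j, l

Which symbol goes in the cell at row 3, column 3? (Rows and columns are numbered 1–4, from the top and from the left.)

l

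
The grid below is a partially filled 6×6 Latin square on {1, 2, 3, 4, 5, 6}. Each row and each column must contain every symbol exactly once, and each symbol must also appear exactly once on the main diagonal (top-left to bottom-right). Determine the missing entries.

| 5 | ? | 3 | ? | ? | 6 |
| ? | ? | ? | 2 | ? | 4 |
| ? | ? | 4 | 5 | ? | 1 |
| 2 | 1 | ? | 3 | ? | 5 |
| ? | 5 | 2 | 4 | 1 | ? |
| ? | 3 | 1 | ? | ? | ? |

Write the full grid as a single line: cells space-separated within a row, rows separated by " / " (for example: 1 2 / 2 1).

(r1,c4) = 1
(r2,c2) = 6
(r2,c3) = 5
(r2,c5) = 3
(r3,c2) = 2
(r3,c5) = 6
(r4,c3) = 6
(r4,c5) = 4
(r5,c6) = 3
(r6,c4) = 6
(r6,c6) = 2
(r1,c2) = 4
(r1,c5) = 2
(r2,c1) = 1
(r3,c1) = 3
(r5,c1) = 6
(r6,c1) = 4
(r6,c5) = 5

5 4 3 1 2 6 / 1 6 5 2 3 4 / 3 2 4 5 6 1 / 2 1 6 3 4 5 / 6 5 2 4 1 3 / 4 3 1 6 5 2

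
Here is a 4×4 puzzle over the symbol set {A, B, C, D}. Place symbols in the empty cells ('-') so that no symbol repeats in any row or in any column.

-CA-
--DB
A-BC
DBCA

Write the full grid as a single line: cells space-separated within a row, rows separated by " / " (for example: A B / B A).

B C A D / C A D B / A D B C / D B C A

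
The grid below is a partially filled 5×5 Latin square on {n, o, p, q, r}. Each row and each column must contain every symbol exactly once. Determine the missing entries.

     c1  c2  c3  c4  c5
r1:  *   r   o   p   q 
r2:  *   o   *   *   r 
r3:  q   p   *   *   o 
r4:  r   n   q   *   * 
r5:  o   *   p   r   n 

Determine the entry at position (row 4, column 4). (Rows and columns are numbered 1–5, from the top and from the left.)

row 1 has {o,p,q,r}; column 1 has {o,q,r} — only n is left for (r1,c1).
row 2 has {o,r}; column 1 has {n,o,q,r} — only p is left for (r2,c1).
row 2 has {o,p,r}; column 3 has {o,p,q} — only n is left for (r2,c3).
row 2 has {n,o,p,r}; column 4 has {p,r} — only q is left for (r2,c4).
row 3 has {o,p,q}; column 3 has {n,o,p,q} — only r is left for (r3,c3).
row 3 has {o,p,q,r}; column 4 has {p,q,r} — only n is left for (r3,c4).
row 4 has {n,q,r}; column 4 has {n,p,q,r} — only o is left for (r4,c4).

o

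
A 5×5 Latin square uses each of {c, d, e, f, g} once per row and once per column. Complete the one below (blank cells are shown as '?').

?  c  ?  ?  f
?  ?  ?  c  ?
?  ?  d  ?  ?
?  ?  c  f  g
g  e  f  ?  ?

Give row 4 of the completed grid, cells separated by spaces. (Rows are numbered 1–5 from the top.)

e d c f g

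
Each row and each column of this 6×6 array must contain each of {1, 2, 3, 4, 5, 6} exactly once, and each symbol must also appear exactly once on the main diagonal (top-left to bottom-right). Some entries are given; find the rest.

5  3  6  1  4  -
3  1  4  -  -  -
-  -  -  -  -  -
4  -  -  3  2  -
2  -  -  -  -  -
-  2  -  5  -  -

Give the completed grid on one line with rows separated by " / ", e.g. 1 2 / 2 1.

5 3 6 1 4 2 / 3 1 4 2 5 6 / 1 4 2 6 3 5 / 4 6 5 3 2 1 / 2 5 1 4 6 3 / 6 2 3 5 1 4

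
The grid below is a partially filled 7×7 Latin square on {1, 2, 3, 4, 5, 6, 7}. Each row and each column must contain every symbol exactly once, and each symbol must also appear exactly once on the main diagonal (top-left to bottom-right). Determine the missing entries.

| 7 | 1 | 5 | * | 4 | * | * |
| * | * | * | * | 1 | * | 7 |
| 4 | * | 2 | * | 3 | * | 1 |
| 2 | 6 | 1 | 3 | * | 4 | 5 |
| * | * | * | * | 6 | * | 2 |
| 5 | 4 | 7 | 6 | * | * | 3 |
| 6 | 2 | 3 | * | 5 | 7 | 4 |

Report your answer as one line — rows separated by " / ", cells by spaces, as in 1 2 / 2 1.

7 1 5 2 4 3 6 / 3 5 6 4 1 2 7 / 4 7 2 5 3 6 1 / 2 6 1 3 7 4 5 / 1 3 4 7 6 5 2 / 5 4 7 6 2 1 3 / 6 2 3 1 5 7 4

At row 1, column 4: row 1 has {1,4,5,7}; column 4 has {3,6}; that leaves 2.
At row 1, column 7: row 1 has {1,2,4,5,7}; column 7 has {1,2,3,4,5,7}; that leaves 6.
At row 2, column 1: row 2 has {1,7}; column 1 has {2,4,5,6,7}; that leaves 3.
At row 2, column 2: row 2 has {1,3,7}; column 2 has {1,2,4,6}; the diagonal has {2,3,4,6,7}; that leaves 5.
At row 2, column 4: row 2 has {1,3,5,7}; column 4 has {2,3,6}; that leaves 4.
At row 3, column 2: row 3 has {1,2,3,4}; column 2 has {1,2,4,5,6}; that leaves 7.
At row 3, column 4: row 3 has {1,2,3,4,7}; column 4 has {2,3,4,6}; that leaves 5.
At row 3, column 6: row 3 has {1,2,3,4,5,7}; column 6 has {4,7}; that leaves 6.
At row 4, column 5: row 4 has {1,2,3,4,5,6}; column 5 has {1,3,4,5,6}; that leaves 7.
At row 5, column 1: row 5 has {2,6}; column 1 has {2,3,4,5,6,7}; that leaves 1.
At row 5, column 2: row 5 has {1,2,6}; column 2 has {1,2,4,5,6,7}; that leaves 3.
At row 5, column 3: row 5 has {1,2,3,6}; column 3 has {1,2,3,5,7}; that leaves 4.
At row 5, column 4: row 5 has {1,2,3,4,6}; column 4 has {2,3,4,5,6}; that leaves 7.
At row 5, column 6: row 5 has {1,2,3,4,6,7}; column 6 has {4,6,7}; that leaves 5.
At row 6, column 5: row 6 has {3,4,5,6,7}; column 5 has {1,3,4,5,6,7}; that leaves 2.
At row 6, column 6: row 6 has {2,3,4,5,6,7}; column 6 has {4,5,6,7}; the diagonal has {2,3,4,5,6,7}; that leaves 1.
At row 7, column 4: row 7 has {2,3,4,5,6,7}; column 4 has {2,3,4,5,6,7}; that leaves 1.
At row 1, column 6: row 1 has {1,2,4,5,6,7}; column 6 has {1,4,5,6,7}; that leaves 3.
At row 2, column 3: row 2 has {1,3,4,5,7}; column 3 has {1,2,3,4,5,7}; that leaves 6.
At row 2, column 6: row 2 has {1,3,4,5,6,7}; column 6 has {1,3,4,5,6,7}; that leaves 2.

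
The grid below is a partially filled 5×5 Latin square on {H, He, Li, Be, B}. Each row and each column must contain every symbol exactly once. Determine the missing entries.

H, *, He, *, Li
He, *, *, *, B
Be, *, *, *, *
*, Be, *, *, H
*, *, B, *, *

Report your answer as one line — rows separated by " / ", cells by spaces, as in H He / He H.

H B He Be Li / He H Be Li B / Be Li H B He / B Be Li He H / Li He B H Be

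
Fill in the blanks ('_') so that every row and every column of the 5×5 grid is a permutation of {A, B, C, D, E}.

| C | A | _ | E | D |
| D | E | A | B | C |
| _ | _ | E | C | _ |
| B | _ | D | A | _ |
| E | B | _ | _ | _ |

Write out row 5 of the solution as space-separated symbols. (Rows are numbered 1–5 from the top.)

E B C D A

(r1,c3) = B
(r3,c1) = A
(r3,c2) = D
(r3,c5) = B
(r4,c2) = C
(r4,c5) = E
(r5,c3) = C
(r5,c4) = D
(r5,c5) = A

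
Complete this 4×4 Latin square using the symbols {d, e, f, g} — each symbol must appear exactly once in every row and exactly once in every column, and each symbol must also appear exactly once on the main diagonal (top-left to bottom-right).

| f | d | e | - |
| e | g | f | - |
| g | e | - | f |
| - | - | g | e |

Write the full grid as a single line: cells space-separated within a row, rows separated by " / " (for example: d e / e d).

row 1 has {d,e,f}; column 4 has {e,f} — only g is left for (r1,c4).
row 2 has {e,f,g}; column 4 has {e,f,g} — only d is left for (r2,c4).
row 3 has {e,f,g}; column 3 has {e,f,g}; the diagonal has {e,f,g} — only d is left for (r3,c3).
row 4 has {e,g}; column 1 has {e,f,g} — only d is left for (r4,c1).
row 4 has {d,e,g}; column 2 has {d,e,g} — only f is left for (r4,c2).

f d e g / e g f d / g e d f / d f g e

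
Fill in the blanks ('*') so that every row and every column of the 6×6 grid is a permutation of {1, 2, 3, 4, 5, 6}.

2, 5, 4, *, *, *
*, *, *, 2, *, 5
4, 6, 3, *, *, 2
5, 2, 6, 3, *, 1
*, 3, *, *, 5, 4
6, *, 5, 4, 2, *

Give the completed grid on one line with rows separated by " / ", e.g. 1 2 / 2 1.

2 5 4 1 3 6 / 3 4 1 2 6 5 / 4 6 3 5 1 2 / 5 2 6 3 4 1 / 1 3 2 6 5 4 / 6 1 5 4 2 3

At row 2, column 3: row 2 has {2,5}; column 3 has {3,4,5,6}; that leaves 1.
At row 3, column 5: row 3 has {2,3,4,6}; column 5 has {2,5}; that leaves 1.
At row 4, column 5: row 4 has {1,2,3,5,6}; column 5 has {1,2,5}; that leaves 4.
At row 5, column 1: row 5 has {3,4,5}; column 1 has {2,4,5,6}; that leaves 1.
At row 5, column 3: row 5 has {1,3,4,5}; column 3 has {1,3,4,5,6}; that leaves 2.
At row 5, column 4: row 5 has {1,2,3,4,5}; column 4 has {2,3,4}; that leaves 6.
At row 6, column 2: row 6 has {2,4,5,6}; column 2 has {2,3,5,6}; that leaves 1.
At row 6, column 6: row 6 has {1,2,4,5,6}; column 6 has {1,2,4,5}; that leaves 3.
At row 1, column 4: row 1 has {2,4,5}; column 4 has {2,3,4,6}; that leaves 1.
At row 1, column 6: row 1 has {1,2,4,5}; column 6 has {1,2,3,4,5}; that leaves 6.
At row 2, column 1: row 2 has {1,2,5}; column 1 has {1,2,4,5,6}; that leaves 3.
At row 2, column 2: row 2 has {1,2,3,5}; column 2 has {1,2,3,5,6}; that leaves 4.
At row 2, column 5: row 2 has {1,2,3,4,5}; column 5 has {1,2,4,5}; that leaves 6.
At row 3, column 4: row 3 has {1,2,3,4,6}; column 4 has {1,2,3,4,6}; that leaves 5.
At row 1, column 5: row 1 has {1,2,4,5,6}; column 5 has {1,2,4,5,6}; that leaves 3.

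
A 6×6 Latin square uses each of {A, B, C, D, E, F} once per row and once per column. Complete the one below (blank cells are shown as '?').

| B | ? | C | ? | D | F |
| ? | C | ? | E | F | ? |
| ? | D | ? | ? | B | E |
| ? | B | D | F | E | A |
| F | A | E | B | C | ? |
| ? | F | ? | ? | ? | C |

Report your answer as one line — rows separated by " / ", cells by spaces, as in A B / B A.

Cell (r1,c2): row 1 has {B,C,D,F}; column 2 has {A,B,C,D,F} → E.
Cell (r1,c4): row 1 has {B,C,D,E,F}; column 4 has {B,E,F} → A.
Cell (r3,c4): row 3 has {B,D,E}; column 4 has {A,B,E,F} → C.
Cell (r4,c1): row 4 has {A,B,D,E,F}; column 1 has {B,F} → C.
Cell (r5,c6): row 5 has {A,B,C,E,F}; column 6 has {A,C,E,F} → D.
Cell (r6,c4): row 6 has {C,F}; column 4 has {A,B,C,E,F} → D.
Cell (r6,c5): row 6 has {C,D,F}; column 5 has {B,C,D,E,F} → A.
Cell (r2,c6): row 2 has {C,E,F}; column 6 has {A,C,D,E,F} → B.
Cell (r3,c1): row 3 has {B,C,D,E}; column 1 has {B,C,F} → A.
Cell (r3,c3): row 3 has {A,B,C,D,E}; column 3 has {C,D,E} → F.
Cell (r6,c1): row 6 has {A,C,D,F}; column 1 has {A,B,C,F} → E.
Cell (r6,c3): row 6 has {A,C,D,E,F}; column 3 has {C,D,E,F} → B.
Cell (r2,c1): row 2 has {B,C,E,F}; column 1 has {A,B,C,E,F} → D.
Cell (r2,c3): row 2 has {B,C,D,E,F}; column 3 has {B,C,D,E,F} → A.

B E C A D F / D C A E F B / A D F C B E / C B D F E A / F A E B C D / E F B D A C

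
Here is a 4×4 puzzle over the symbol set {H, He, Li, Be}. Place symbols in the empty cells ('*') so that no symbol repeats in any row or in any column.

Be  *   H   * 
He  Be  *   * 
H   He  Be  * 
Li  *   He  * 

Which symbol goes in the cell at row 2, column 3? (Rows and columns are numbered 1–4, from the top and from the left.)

Cell (r1,c2): row 1 has {H,Be}; column 2 has {He,Be} → Li.
Cell (r1,c4): row 1 has {H,Li,Be}; column 4 is empty so far → He.
Cell (r2,c3): row 2 has {He,Be}; column 3 has {H,He,Be} → Li.

Li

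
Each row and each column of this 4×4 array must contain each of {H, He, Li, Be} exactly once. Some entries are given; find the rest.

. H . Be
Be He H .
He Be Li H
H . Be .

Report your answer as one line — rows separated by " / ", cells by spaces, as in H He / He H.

At row 1, column 1: row 1 has {H,Be}; column 1 has {H,He,Be}; that leaves Li.
At row 1, column 3: row 1 has {H,Li,Be}; column 3 has {H,Li,Be}; that leaves He.
At row 2, column 4: row 2 has {H,He,Be}; column 4 has {H,Be}; that leaves Li.
At row 4, column 2: row 4 has {H,Be}; column 2 has {H,He,Be}; that leaves Li.
At row 4, column 4: row 4 has {H,Li,Be}; column 4 has {H,Li,Be}; that leaves He.

Li H He Be / Be He H Li / He Be Li H / H Li Be He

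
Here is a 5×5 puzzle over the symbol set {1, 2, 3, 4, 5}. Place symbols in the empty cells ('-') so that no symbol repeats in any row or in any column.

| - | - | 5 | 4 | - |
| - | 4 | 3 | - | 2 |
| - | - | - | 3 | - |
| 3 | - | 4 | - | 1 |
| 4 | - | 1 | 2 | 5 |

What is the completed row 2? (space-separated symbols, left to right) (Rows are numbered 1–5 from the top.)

5 4 3 1 2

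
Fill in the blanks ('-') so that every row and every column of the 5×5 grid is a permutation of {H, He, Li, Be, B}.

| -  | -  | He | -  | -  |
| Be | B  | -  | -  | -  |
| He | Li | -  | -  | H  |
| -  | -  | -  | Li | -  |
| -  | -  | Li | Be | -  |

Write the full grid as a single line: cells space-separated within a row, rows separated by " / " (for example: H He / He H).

(r2,c3): row 2 has {Be,B}; column 3 has {He,Li}, so it must be H.
(r2,c4): row 2 has {H,Be,B}; column 4 has {Li,Be}, so it must be He.
(r2,c5): row 2 has {H,He,Be,B}; column 5 has {H}, so it must be Li.
(r3,c4): row 3 has {H,He,Li}; column 4 has {He,Li,Be}, so it must be B.
(r1,c4): row 1 has {He}; column 4 has {He,Li,Be,B}, so it must be H.
(r3,c3): row 3 has {H,He,Li,B}; column 3 has {H,He,Li}, so it must be Be.
(r4,c3): row 4 has {Li}; column 3 has {H,He,Li,Be}, so it must be B.
(r1,c2): row 1 has {H,He}; column 2 has {Li,B}, so it must be Be.
(r1,c5): row 1 has {H,He,Be}; column 5 has {H,Li}, so it must be B.
(r4,c1): row 4 has {Li,B}; column 1 has {He,Be}, so it must be H.
(r4,c2): row 4 has {H,Li,B}; column 2 has {Li,Be,B}, so it must be He.
(r4,c5): row 4 has {H,He,Li,B}; column 5 has {H,Li,B}, so it must be Be.
(r5,c1): row 5 has {Li,Be}; column 1 has {H,He,Be}, so it must be B.
(r5,c2): row 5 has {Li,Be,B}; column 2 has {He,Li,Be,B}, so it must be H.
(r5,c5): row 5 has {H,Li,Be,B}; column 5 has {H,Li,Be,B}, so it must be He.
(r1,c1): row 1 has {H,He,Be,B}; column 1 has {H,He,Be,B}, so it must be Li.

Li Be He H B / Be B H He Li / He Li Be B H / H He B Li Be / B H Li Be He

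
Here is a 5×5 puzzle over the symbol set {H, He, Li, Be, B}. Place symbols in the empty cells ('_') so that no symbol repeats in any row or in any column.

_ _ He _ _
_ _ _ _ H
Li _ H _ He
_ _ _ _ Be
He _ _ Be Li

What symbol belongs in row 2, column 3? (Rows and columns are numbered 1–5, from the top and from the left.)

Be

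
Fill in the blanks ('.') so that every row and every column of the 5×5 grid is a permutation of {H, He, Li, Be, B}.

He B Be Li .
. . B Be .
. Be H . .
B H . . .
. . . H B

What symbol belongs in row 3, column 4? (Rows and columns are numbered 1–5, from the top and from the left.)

B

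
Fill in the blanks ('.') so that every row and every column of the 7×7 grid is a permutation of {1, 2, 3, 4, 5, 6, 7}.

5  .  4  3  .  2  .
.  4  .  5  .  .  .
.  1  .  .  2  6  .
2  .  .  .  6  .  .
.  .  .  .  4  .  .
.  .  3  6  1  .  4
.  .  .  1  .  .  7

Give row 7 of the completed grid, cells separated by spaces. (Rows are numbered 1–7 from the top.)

6 3 2 1 5 4 7

(r1,c5) = 7
(r2,c5) = 3
(r6,c1) = 7
(r6,c6) = 5
(r7,c5) = 5
(r1,c2) = 6
(r1,c7) = 1
(r6,c2) = 2
(r7,c2) = 3
(r7,c6) = 4
(r7,c1) = 6
(r7,c3) = 2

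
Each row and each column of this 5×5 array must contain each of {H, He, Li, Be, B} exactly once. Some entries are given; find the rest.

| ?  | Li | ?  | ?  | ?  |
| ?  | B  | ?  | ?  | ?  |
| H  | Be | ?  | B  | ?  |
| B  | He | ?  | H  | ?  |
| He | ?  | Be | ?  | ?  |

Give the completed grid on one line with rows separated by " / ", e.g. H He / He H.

Be Li B He H / Li B H Be He / H Be He B Li / B He Li H Be / He H Be Li B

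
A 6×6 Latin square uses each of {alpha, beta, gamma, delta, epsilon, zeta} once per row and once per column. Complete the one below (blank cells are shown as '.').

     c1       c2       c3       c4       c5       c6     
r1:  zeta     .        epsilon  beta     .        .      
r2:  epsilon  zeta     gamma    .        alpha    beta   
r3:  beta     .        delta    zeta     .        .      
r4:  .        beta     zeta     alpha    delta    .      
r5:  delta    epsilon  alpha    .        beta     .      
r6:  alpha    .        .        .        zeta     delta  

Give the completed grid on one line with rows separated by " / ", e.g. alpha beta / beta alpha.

(r1,c5) = gamma
(r1,c6) = alpha
(r2,c4) = delta
(r3,c5) = epsilon
(r3,c6) = gamma
(r4,c1) = gamma
(r4,c6) = epsilon
(r5,c4) = gamma
(r5,c6) = zeta
(r6,c2) = gamma
(r6,c3) = beta
(r6,c4) = epsilon
(r1,c2) = delta
(r3,c2) = alpha

zeta delta epsilon beta gamma alpha / epsilon zeta gamma delta alpha beta / beta alpha delta zeta epsilon gamma / gamma beta zeta alpha delta epsilon / delta epsilon alpha gamma beta zeta / alpha gamma beta epsilon zeta delta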